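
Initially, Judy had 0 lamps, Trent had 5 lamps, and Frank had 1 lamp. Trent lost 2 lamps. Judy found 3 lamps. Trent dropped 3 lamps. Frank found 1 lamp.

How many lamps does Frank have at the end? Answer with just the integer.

Tracking counts step by step:
Start: Judy=0, Trent=5, Frank=1
Event 1 (Trent -2): Trent: 5 -> 3. State: Judy=0, Trent=3, Frank=1
Event 2 (Judy +3): Judy: 0 -> 3. State: Judy=3, Trent=3, Frank=1
Event 3 (Trent -3): Trent: 3 -> 0. State: Judy=3, Trent=0, Frank=1
Event 4 (Frank +1): Frank: 1 -> 2. State: Judy=3, Trent=0, Frank=2

Frank's final count: 2

Answer: 2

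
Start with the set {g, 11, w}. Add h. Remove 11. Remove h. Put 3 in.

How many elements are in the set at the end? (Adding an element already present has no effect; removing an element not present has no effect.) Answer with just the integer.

Tracking the set through each operation:
Start: {11, g, w}
Event 1 (add h): added. Set: {11, g, h, w}
Event 2 (remove 11): removed. Set: {g, h, w}
Event 3 (remove h): removed. Set: {g, w}
Event 4 (add 3): added. Set: {3, g, w}

Final set: {3, g, w} (size 3)

Answer: 3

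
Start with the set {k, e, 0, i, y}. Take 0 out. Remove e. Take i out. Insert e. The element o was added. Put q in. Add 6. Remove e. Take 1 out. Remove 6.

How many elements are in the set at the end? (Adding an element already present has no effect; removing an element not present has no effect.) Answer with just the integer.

Tracking the set through each operation:
Start: {0, e, i, k, y}
Event 1 (remove 0): removed. Set: {e, i, k, y}
Event 2 (remove e): removed. Set: {i, k, y}
Event 3 (remove i): removed. Set: {k, y}
Event 4 (add e): added. Set: {e, k, y}
Event 5 (add o): added. Set: {e, k, o, y}
Event 6 (add q): added. Set: {e, k, o, q, y}
Event 7 (add 6): added. Set: {6, e, k, o, q, y}
Event 8 (remove e): removed. Set: {6, k, o, q, y}
Event 9 (remove 1): not present, no change. Set: {6, k, o, q, y}
Event 10 (remove 6): removed. Set: {k, o, q, y}

Final set: {k, o, q, y} (size 4)

Answer: 4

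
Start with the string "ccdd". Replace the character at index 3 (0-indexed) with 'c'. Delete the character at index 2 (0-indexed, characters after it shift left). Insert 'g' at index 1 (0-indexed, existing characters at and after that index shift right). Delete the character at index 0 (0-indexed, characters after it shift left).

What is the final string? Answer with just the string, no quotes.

Answer: gcc

Derivation:
Applying each edit step by step:
Start: "ccdd"
Op 1 (replace idx 3: 'd' -> 'c'): "ccdd" -> "ccdc"
Op 2 (delete idx 2 = 'd'): "ccdc" -> "ccc"
Op 3 (insert 'g' at idx 1): "ccc" -> "cgcc"
Op 4 (delete idx 0 = 'c'): "cgcc" -> "gcc"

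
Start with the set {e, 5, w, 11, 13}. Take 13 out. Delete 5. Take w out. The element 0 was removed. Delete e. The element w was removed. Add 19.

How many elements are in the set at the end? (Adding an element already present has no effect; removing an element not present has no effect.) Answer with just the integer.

Tracking the set through each operation:
Start: {11, 13, 5, e, w}
Event 1 (remove 13): removed. Set: {11, 5, e, w}
Event 2 (remove 5): removed. Set: {11, e, w}
Event 3 (remove w): removed. Set: {11, e}
Event 4 (remove 0): not present, no change. Set: {11, e}
Event 5 (remove e): removed. Set: {11}
Event 6 (remove w): not present, no change. Set: {11}
Event 7 (add 19): added. Set: {11, 19}

Final set: {11, 19} (size 2)

Answer: 2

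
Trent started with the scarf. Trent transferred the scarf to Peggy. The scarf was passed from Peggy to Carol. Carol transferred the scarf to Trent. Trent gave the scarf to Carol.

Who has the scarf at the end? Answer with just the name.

Answer: Carol

Derivation:
Tracking the scarf through each event:
Start: Trent has the scarf.
After event 1: Peggy has the scarf.
After event 2: Carol has the scarf.
After event 3: Trent has the scarf.
After event 4: Carol has the scarf.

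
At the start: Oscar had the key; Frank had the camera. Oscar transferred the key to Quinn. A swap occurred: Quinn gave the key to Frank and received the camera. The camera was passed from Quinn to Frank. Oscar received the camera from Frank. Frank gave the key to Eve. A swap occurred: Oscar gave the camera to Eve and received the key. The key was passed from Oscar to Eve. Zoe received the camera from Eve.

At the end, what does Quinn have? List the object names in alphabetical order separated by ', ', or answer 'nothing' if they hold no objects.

Tracking all object holders:
Start: key:Oscar, camera:Frank
Event 1 (give key: Oscar -> Quinn). State: key:Quinn, camera:Frank
Event 2 (swap key<->camera: now key:Frank, camera:Quinn). State: key:Frank, camera:Quinn
Event 3 (give camera: Quinn -> Frank). State: key:Frank, camera:Frank
Event 4 (give camera: Frank -> Oscar). State: key:Frank, camera:Oscar
Event 5 (give key: Frank -> Eve). State: key:Eve, camera:Oscar
Event 6 (swap camera<->key: now camera:Eve, key:Oscar). State: key:Oscar, camera:Eve
Event 7 (give key: Oscar -> Eve). State: key:Eve, camera:Eve
Event 8 (give camera: Eve -> Zoe). State: key:Eve, camera:Zoe

Final state: key:Eve, camera:Zoe
Quinn holds: (nothing).

Answer: nothing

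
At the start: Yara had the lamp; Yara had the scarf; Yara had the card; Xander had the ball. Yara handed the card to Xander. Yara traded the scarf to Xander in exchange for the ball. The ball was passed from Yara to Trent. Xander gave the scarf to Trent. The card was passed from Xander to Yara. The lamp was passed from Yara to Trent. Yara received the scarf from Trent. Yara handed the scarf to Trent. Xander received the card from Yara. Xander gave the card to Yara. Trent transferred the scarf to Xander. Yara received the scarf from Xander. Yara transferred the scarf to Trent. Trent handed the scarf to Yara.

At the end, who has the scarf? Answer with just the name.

Tracking all object holders:
Start: lamp:Yara, scarf:Yara, card:Yara, ball:Xander
Event 1 (give card: Yara -> Xander). State: lamp:Yara, scarf:Yara, card:Xander, ball:Xander
Event 2 (swap scarf<->ball: now scarf:Xander, ball:Yara). State: lamp:Yara, scarf:Xander, card:Xander, ball:Yara
Event 3 (give ball: Yara -> Trent). State: lamp:Yara, scarf:Xander, card:Xander, ball:Trent
Event 4 (give scarf: Xander -> Trent). State: lamp:Yara, scarf:Trent, card:Xander, ball:Trent
Event 5 (give card: Xander -> Yara). State: lamp:Yara, scarf:Trent, card:Yara, ball:Trent
Event 6 (give lamp: Yara -> Trent). State: lamp:Trent, scarf:Trent, card:Yara, ball:Trent
Event 7 (give scarf: Trent -> Yara). State: lamp:Trent, scarf:Yara, card:Yara, ball:Trent
Event 8 (give scarf: Yara -> Trent). State: lamp:Trent, scarf:Trent, card:Yara, ball:Trent
Event 9 (give card: Yara -> Xander). State: lamp:Trent, scarf:Trent, card:Xander, ball:Trent
Event 10 (give card: Xander -> Yara). State: lamp:Trent, scarf:Trent, card:Yara, ball:Trent
Event 11 (give scarf: Trent -> Xander). State: lamp:Trent, scarf:Xander, card:Yara, ball:Trent
Event 12 (give scarf: Xander -> Yara). State: lamp:Trent, scarf:Yara, card:Yara, ball:Trent
Event 13 (give scarf: Yara -> Trent). State: lamp:Trent, scarf:Trent, card:Yara, ball:Trent
Event 14 (give scarf: Trent -> Yara). State: lamp:Trent, scarf:Yara, card:Yara, ball:Trent

Final state: lamp:Trent, scarf:Yara, card:Yara, ball:Trent
The scarf is held by Yara.

Answer: Yara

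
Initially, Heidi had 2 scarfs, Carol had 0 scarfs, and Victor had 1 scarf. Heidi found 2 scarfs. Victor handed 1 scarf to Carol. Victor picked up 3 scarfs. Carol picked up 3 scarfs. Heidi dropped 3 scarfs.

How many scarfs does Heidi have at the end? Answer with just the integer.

Answer: 1

Derivation:
Tracking counts step by step:
Start: Heidi=2, Carol=0, Victor=1
Event 1 (Heidi +2): Heidi: 2 -> 4. State: Heidi=4, Carol=0, Victor=1
Event 2 (Victor -> Carol, 1): Victor: 1 -> 0, Carol: 0 -> 1. State: Heidi=4, Carol=1, Victor=0
Event 3 (Victor +3): Victor: 0 -> 3. State: Heidi=4, Carol=1, Victor=3
Event 4 (Carol +3): Carol: 1 -> 4. State: Heidi=4, Carol=4, Victor=3
Event 5 (Heidi -3): Heidi: 4 -> 1. State: Heidi=1, Carol=4, Victor=3

Heidi's final count: 1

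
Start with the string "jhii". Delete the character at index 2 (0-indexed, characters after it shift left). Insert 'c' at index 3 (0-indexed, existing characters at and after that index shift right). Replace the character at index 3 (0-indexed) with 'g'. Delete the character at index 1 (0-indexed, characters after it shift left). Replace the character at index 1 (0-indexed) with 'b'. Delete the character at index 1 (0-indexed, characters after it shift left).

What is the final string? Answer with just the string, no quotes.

Answer: jg

Derivation:
Applying each edit step by step:
Start: "jhii"
Op 1 (delete idx 2 = 'i'): "jhii" -> "jhi"
Op 2 (insert 'c' at idx 3): "jhi" -> "jhic"
Op 3 (replace idx 3: 'c' -> 'g'): "jhic" -> "jhig"
Op 4 (delete idx 1 = 'h'): "jhig" -> "jig"
Op 5 (replace idx 1: 'i' -> 'b'): "jig" -> "jbg"
Op 6 (delete idx 1 = 'b'): "jbg" -> "jg"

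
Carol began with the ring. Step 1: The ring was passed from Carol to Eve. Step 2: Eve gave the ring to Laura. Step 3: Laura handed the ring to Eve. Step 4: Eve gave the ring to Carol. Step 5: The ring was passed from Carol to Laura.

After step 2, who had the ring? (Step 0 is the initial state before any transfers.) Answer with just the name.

Answer: Laura

Derivation:
Tracking the ring holder through step 2:
After step 0 (start): Carol
After step 1: Eve
After step 2: Laura

At step 2, the holder is Laura.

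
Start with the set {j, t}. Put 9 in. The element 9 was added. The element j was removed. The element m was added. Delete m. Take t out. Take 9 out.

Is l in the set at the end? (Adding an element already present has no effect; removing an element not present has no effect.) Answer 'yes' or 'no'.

Answer: no

Derivation:
Tracking the set through each operation:
Start: {j, t}
Event 1 (add 9): added. Set: {9, j, t}
Event 2 (add 9): already present, no change. Set: {9, j, t}
Event 3 (remove j): removed. Set: {9, t}
Event 4 (add m): added. Set: {9, m, t}
Event 5 (remove m): removed. Set: {9, t}
Event 6 (remove t): removed. Set: {9}
Event 7 (remove 9): removed. Set: {}

Final set: {} (size 0)
l is NOT in the final set.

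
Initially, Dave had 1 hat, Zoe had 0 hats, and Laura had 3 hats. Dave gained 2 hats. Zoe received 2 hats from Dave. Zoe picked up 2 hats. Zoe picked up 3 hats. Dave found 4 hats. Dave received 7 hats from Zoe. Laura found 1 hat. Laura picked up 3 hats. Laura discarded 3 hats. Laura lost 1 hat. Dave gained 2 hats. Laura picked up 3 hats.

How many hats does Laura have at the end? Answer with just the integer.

Tracking counts step by step:
Start: Dave=1, Zoe=0, Laura=3
Event 1 (Dave +2): Dave: 1 -> 3. State: Dave=3, Zoe=0, Laura=3
Event 2 (Dave -> Zoe, 2): Dave: 3 -> 1, Zoe: 0 -> 2. State: Dave=1, Zoe=2, Laura=3
Event 3 (Zoe +2): Zoe: 2 -> 4. State: Dave=1, Zoe=4, Laura=3
Event 4 (Zoe +3): Zoe: 4 -> 7. State: Dave=1, Zoe=7, Laura=3
Event 5 (Dave +4): Dave: 1 -> 5. State: Dave=5, Zoe=7, Laura=3
Event 6 (Zoe -> Dave, 7): Zoe: 7 -> 0, Dave: 5 -> 12. State: Dave=12, Zoe=0, Laura=3
Event 7 (Laura +1): Laura: 3 -> 4. State: Dave=12, Zoe=0, Laura=4
Event 8 (Laura +3): Laura: 4 -> 7. State: Dave=12, Zoe=0, Laura=7
Event 9 (Laura -3): Laura: 7 -> 4. State: Dave=12, Zoe=0, Laura=4
Event 10 (Laura -1): Laura: 4 -> 3. State: Dave=12, Zoe=0, Laura=3
Event 11 (Dave +2): Dave: 12 -> 14. State: Dave=14, Zoe=0, Laura=3
Event 12 (Laura +3): Laura: 3 -> 6. State: Dave=14, Zoe=0, Laura=6

Laura's final count: 6

Answer: 6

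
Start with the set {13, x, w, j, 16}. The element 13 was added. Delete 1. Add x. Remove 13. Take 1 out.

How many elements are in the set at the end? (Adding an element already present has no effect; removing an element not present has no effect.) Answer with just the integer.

Tracking the set through each operation:
Start: {13, 16, j, w, x}
Event 1 (add 13): already present, no change. Set: {13, 16, j, w, x}
Event 2 (remove 1): not present, no change. Set: {13, 16, j, w, x}
Event 3 (add x): already present, no change. Set: {13, 16, j, w, x}
Event 4 (remove 13): removed. Set: {16, j, w, x}
Event 5 (remove 1): not present, no change. Set: {16, j, w, x}

Final set: {16, j, w, x} (size 4)

Answer: 4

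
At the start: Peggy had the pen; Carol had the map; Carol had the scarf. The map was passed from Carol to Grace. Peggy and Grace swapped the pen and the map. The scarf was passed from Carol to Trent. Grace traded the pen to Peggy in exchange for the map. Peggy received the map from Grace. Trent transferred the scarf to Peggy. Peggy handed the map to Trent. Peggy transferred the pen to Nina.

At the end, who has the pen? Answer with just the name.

Answer: Nina

Derivation:
Tracking all object holders:
Start: pen:Peggy, map:Carol, scarf:Carol
Event 1 (give map: Carol -> Grace). State: pen:Peggy, map:Grace, scarf:Carol
Event 2 (swap pen<->map: now pen:Grace, map:Peggy). State: pen:Grace, map:Peggy, scarf:Carol
Event 3 (give scarf: Carol -> Trent). State: pen:Grace, map:Peggy, scarf:Trent
Event 4 (swap pen<->map: now pen:Peggy, map:Grace). State: pen:Peggy, map:Grace, scarf:Trent
Event 5 (give map: Grace -> Peggy). State: pen:Peggy, map:Peggy, scarf:Trent
Event 6 (give scarf: Trent -> Peggy). State: pen:Peggy, map:Peggy, scarf:Peggy
Event 7 (give map: Peggy -> Trent). State: pen:Peggy, map:Trent, scarf:Peggy
Event 8 (give pen: Peggy -> Nina). State: pen:Nina, map:Trent, scarf:Peggy

Final state: pen:Nina, map:Trent, scarf:Peggy
The pen is held by Nina.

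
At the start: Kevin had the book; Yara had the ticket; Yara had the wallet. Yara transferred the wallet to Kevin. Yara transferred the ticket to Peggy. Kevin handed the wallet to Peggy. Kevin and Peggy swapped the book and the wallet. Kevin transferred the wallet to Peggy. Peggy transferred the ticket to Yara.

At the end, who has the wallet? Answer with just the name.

Tracking all object holders:
Start: book:Kevin, ticket:Yara, wallet:Yara
Event 1 (give wallet: Yara -> Kevin). State: book:Kevin, ticket:Yara, wallet:Kevin
Event 2 (give ticket: Yara -> Peggy). State: book:Kevin, ticket:Peggy, wallet:Kevin
Event 3 (give wallet: Kevin -> Peggy). State: book:Kevin, ticket:Peggy, wallet:Peggy
Event 4 (swap book<->wallet: now book:Peggy, wallet:Kevin). State: book:Peggy, ticket:Peggy, wallet:Kevin
Event 5 (give wallet: Kevin -> Peggy). State: book:Peggy, ticket:Peggy, wallet:Peggy
Event 6 (give ticket: Peggy -> Yara). State: book:Peggy, ticket:Yara, wallet:Peggy

Final state: book:Peggy, ticket:Yara, wallet:Peggy
The wallet is held by Peggy.

Answer: Peggy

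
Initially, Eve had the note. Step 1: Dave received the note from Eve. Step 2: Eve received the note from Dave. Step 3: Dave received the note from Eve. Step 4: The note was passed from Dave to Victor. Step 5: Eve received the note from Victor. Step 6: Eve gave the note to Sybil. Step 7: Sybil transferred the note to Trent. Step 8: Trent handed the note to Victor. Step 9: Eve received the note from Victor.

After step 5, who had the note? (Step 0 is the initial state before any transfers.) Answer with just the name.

Answer: Eve

Derivation:
Tracking the note holder through step 5:
After step 0 (start): Eve
After step 1: Dave
After step 2: Eve
After step 3: Dave
After step 4: Victor
After step 5: Eve

At step 5, the holder is Eve.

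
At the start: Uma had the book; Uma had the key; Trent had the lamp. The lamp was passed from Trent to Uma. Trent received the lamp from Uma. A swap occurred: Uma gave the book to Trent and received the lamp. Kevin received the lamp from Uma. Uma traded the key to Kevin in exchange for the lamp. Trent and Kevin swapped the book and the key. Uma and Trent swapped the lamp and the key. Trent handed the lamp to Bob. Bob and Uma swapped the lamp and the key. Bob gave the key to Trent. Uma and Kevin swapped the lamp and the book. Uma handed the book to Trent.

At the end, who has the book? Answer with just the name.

Tracking all object holders:
Start: book:Uma, key:Uma, lamp:Trent
Event 1 (give lamp: Trent -> Uma). State: book:Uma, key:Uma, lamp:Uma
Event 2 (give lamp: Uma -> Trent). State: book:Uma, key:Uma, lamp:Trent
Event 3 (swap book<->lamp: now book:Trent, lamp:Uma). State: book:Trent, key:Uma, lamp:Uma
Event 4 (give lamp: Uma -> Kevin). State: book:Trent, key:Uma, lamp:Kevin
Event 5 (swap key<->lamp: now key:Kevin, lamp:Uma). State: book:Trent, key:Kevin, lamp:Uma
Event 6 (swap book<->key: now book:Kevin, key:Trent). State: book:Kevin, key:Trent, lamp:Uma
Event 7 (swap lamp<->key: now lamp:Trent, key:Uma). State: book:Kevin, key:Uma, lamp:Trent
Event 8 (give lamp: Trent -> Bob). State: book:Kevin, key:Uma, lamp:Bob
Event 9 (swap lamp<->key: now lamp:Uma, key:Bob). State: book:Kevin, key:Bob, lamp:Uma
Event 10 (give key: Bob -> Trent). State: book:Kevin, key:Trent, lamp:Uma
Event 11 (swap lamp<->book: now lamp:Kevin, book:Uma). State: book:Uma, key:Trent, lamp:Kevin
Event 12 (give book: Uma -> Trent). State: book:Trent, key:Trent, lamp:Kevin

Final state: book:Trent, key:Trent, lamp:Kevin
The book is held by Trent.

Answer: Trent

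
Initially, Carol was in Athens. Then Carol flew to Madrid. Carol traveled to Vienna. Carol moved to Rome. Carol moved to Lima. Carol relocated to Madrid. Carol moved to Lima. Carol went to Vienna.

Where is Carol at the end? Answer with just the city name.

Tracking Carol's location:
Start: Carol is in Athens.
After move 1: Athens -> Madrid. Carol is in Madrid.
After move 2: Madrid -> Vienna. Carol is in Vienna.
After move 3: Vienna -> Rome. Carol is in Rome.
After move 4: Rome -> Lima. Carol is in Lima.
After move 5: Lima -> Madrid. Carol is in Madrid.
After move 6: Madrid -> Lima. Carol is in Lima.
After move 7: Lima -> Vienna. Carol is in Vienna.

Answer: Vienna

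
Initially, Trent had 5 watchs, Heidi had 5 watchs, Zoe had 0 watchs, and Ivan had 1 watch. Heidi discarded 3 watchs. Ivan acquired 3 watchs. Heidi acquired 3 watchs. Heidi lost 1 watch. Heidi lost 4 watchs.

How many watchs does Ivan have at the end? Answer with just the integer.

Tracking counts step by step:
Start: Trent=5, Heidi=5, Zoe=0, Ivan=1
Event 1 (Heidi -3): Heidi: 5 -> 2. State: Trent=5, Heidi=2, Zoe=0, Ivan=1
Event 2 (Ivan +3): Ivan: 1 -> 4. State: Trent=5, Heidi=2, Zoe=0, Ivan=4
Event 3 (Heidi +3): Heidi: 2 -> 5. State: Trent=5, Heidi=5, Zoe=0, Ivan=4
Event 4 (Heidi -1): Heidi: 5 -> 4. State: Trent=5, Heidi=4, Zoe=0, Ivan=4
Event 5 (Heidi -4): Heidi: 4 -> 0. State: Trent=5, Heidi=0, Zoe=0, Ivan=4

Ivan's final count: 4

Answer: 4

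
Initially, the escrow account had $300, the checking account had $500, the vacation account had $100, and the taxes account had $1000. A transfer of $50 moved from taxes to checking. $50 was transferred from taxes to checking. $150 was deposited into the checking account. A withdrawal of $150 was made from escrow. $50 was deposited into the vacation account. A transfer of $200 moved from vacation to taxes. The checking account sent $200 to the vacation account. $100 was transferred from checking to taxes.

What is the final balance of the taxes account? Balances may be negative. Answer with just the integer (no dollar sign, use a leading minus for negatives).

Tracking account balances step by step:
Start: escrow=300, checking=500, vacation=100, taxes=1000
Event 1 (transfer 50 taxes -> checking): taxes: 1000 - 50 = 950, checking: 500 + 50 = 550. Balances: escrow=300, checking=550, vacation=100, taxes=950
Event 2 (transfer 50 taxes -> checking): taxes: 950 - 50 = 900, checking: 550 + 50 = 600. Balances: escrow=300, checking=600, vacation=100, taxes=900
Event 3 (deposit 150 to checking): checking: 600 + 150 = 750. Balances: escrow=300, checking=750, vacation=100, taxes=900
Event 4 (withdraw 150 from escrow): escrow: 300 - 150 = 150. Balances: escrow=150, checking=750, vacation=100, taxes=900
Event 5 (deposit 50 to vacation): vacation: 100 + 50 = 150. Balances: escrow=150, checking=750, vacation=150, taxes=900
Event 6 (transfer 200 vacation -> taxes): vacation: 150 - 200 = -50, taxes: 900 + 200 = 1100. Balances: escrow=150, checking=750, vacation=-50, taxes=1100
Event 7 (transfer 200 checking -> vacation): checking: 750 - 200 = 550, vacation: -50 + 200 = 150. Balances: escrow=150, checking=550, vacation=150, taxes=1100
Event 8 (transfer 100 checking -> taxes): checking: 550 - 100 = 450, taxes: 1100 + 100 = 1200. Balances: escrow=150, checking=450, vacation=150, taxes=1200

Final balance of taxes: 1200

Answer: 1200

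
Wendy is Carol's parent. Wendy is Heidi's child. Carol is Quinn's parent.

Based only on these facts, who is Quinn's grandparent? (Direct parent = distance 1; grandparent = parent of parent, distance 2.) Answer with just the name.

Reconstructing the parent chain from the given facts:
  Heidi -> Wendy -> Carol -> Quinn
(each arrow means 'parent of the next')
Positions in the chain (0 = top):
  position of Heidi: 0
  position of Wendy: 1
  position of Carol: 2
  position of Quinn: 3

Quinn is at position 3; the grandparent is 2 steps up the chain, i.e. position 1: Wendy.

Answer: Wendy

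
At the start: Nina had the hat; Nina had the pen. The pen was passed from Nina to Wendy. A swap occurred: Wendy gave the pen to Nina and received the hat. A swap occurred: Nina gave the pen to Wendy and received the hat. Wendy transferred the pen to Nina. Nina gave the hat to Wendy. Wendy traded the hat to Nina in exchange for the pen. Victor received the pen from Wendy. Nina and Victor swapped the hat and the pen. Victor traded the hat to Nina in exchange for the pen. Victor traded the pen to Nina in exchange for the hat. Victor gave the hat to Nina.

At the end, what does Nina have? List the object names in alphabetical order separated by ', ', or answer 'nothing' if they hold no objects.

Answer: hat, pen

Derivation:
Tracking all object holders:
Start: hat:Nina, pen:Nina
Event 1 (give pen: Nina -> Wendy). State: hat:Nina, pen:Wendy
Event 2 (swap pen<->hat: now pen:Nina, hat:Wendy). State: hat:Wendy, pen:Nina
Event 3 (swap pen<->hat: now pen:Wendy, hat:Nina). State: hat:Nina, pen:Wendy
Event 4 (give pen: Wendy -> Nina). State: hat:Nina, pen:Nina
Event 5 (give hat: Nina -> Wendy). State: hat:Wendy, pen:Nina
Event 6 (swap hat<->pen: now hat:Nina, pen:Wendy). State: hat:Nina, pen:Wendy
Event 7 (give pen: Wendy -> Victor). State: hat:Nina, pen:Victor
Event 8 (swap hat<->pen: now hat:Victor, pen:Nina). State: hat:Victor, pen:Nina
Event 9 (swap hat<->pen: now hat:Nina, pen:Victor). State: hat:Nina, pen:Victor
Event 10 (swap pen<->hat: now pen:Nina, hat:Victor). State: hat:Victor, pen:Nina
Event 11 (give hat: Victor -> Nina). State: hat:Nina, pen:Nina

Final state: hat:Nina, pen:Nina
Nina holds: hat, pen.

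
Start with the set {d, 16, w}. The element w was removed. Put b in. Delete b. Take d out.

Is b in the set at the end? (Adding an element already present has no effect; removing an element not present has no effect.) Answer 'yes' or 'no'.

Tracking the set through each operation:
Start: {16, d, w}
Event 1 (remove w): removed. Set: {16, d}
Event 2 (add b): added. Set: {16, b, d}
Event 3 (remove b): removed. Set: {16, d}
Event 4 (remove d): removed. Set: {16}

Final set: {16} (size 1)
b is NOT in the final set.

Answer: no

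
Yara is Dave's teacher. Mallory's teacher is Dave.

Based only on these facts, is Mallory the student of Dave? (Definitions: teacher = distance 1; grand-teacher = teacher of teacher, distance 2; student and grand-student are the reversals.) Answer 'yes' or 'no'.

Reconstructing the teacher chain from the given facts:
  Yara -> Dave -> Mallory
(each arrow means 'teacher of the next')
Positions in the chain (0 = top):
  position of Yara: 0
  position of Dave: 1
  position of Mallory: 2

Mallory is at position 2, Dave is at position 1; signed distance (j - i) = -1.
'student' requires j - i = -1. Actual distance is -1, so the relation HOLDS.

Answer: yes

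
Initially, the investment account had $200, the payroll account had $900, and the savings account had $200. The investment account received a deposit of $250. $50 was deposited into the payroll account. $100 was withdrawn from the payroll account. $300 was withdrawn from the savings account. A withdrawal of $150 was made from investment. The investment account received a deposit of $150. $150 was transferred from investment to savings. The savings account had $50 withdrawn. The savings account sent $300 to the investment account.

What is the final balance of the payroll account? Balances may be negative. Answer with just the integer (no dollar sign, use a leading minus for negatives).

Tracking account balances step by step:
Start: investment=200, payroll=900, savings=200
Event 1 (deposit 250 to investment): investment: 200 + 250 = 450. Balances: investment=450, payroll=900, savings=200
Event 2 (deposit 50 to payroll): payroll: 900 + 50 = 950. Balances: investment=450, payroll=950, savings=200
Event 3 (withdraw 100 from payroll): payroll: 950 - 100 = 850. Balances: investment=450, payroll=850, savings=200
Event 4 (withdraw 300 from savings): savings: 200 - 300 = -100. Balances: investment=450, payroll=850, savings=-100
Event 5 (withdraw 150 from investment): investment: 450 - 150 = 300. Balances: investment=300, payroll=850, savings=-100
Event 6 (deposit 150 to investment): investment: 300 + 150 = 450. Balances: investment=450, payroll=850, savings=-100
Event 7 (transfer 150 investment -> savings): investment: 450 - 150 = 300, savings: -100 + 150 = 50. Balances: investment=300, payroll=850, savings=50
Event 8 (withdraw 50 from savings): savings: 50 - 50 = 0. Balances: investment=300, payroll=850, savings=0
Event 9 (transfer 300 savings -> investment): savings: 0 - 300 = -300, investment: 300 + 300 = 600. Balances: investment=600, payroll=850, savings=-300

Final balance of payroll: 850

Answer: 850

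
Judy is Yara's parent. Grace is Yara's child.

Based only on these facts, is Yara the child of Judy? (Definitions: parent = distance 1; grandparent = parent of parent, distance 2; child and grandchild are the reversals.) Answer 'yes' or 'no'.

Answer: yes

Derivation:
Reconstructing the parent chain from the given facts:
  Judy -> Yara -> Grace
(each arrow means 'parent of the next')
Positions in the chain (0 = top):
  position of Judy: 0
  position of Yara: 1
  position of Grace: 2

Yara is at position 1, Judy is at position 0; signed distance (j - i) = -1.
'child' requires j - i = -1. Actual distance is -1, so the relation HOLDS.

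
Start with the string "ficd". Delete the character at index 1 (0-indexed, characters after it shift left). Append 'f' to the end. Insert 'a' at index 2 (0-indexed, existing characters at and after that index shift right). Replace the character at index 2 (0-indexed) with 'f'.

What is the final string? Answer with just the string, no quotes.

Applying each edit step by step:
Start: "ficd"
Op 1 (delete idx 1 = 'i'): "ficd" -> "fcd"
Op 2 (append 'f'): "fcd" -> "fcdf"
Op 3 (insert 'a' at idx 2): "fcdf" -> "fcadf"
Op 4 (replace idx 2: 'a' -> 'f'): "fcadf" -> "fcfdf"

Answer: fcfdf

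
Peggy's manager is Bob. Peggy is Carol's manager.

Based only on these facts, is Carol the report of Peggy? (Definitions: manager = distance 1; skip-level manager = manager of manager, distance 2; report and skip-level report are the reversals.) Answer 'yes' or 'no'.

Reconstructing the manager chain from the given facts:
  Bob -> Peggy -> Carol
(each arrow means 'manager of the next')
Positions in the chain (0 = top):
  position of Bob: 0
  position of Peggy: 1
  position of Carol: 2

Carol is at position 2, Peggy is at position 1; signed distance (j - i) = -1.
'report' requires j - i = -1. Actual distance is -1, so the relation HOLDS.

Answer: yes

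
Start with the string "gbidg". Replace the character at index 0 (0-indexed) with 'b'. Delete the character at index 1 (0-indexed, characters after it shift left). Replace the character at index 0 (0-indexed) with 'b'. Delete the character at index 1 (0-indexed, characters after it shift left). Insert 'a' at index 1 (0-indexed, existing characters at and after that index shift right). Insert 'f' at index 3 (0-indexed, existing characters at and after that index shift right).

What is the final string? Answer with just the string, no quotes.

Answer: badfg

Derivation:
Applying each edit step by step:
Start: "gbidg"
Op 1 (replace idx 0: 'g' -> 'b'): "gbidg" -> "bbidg"
Op 2 (delete idx 1 = 'b'): "bbidg" -> "bidg"
Op 3 (replace idx 0: 'b' -> 'b'): "bidg" -> "bidg"
Op 4 (delete idx 1 = 'i'): "bidg" -> "bdg"
Op 5 (insert 'a' at idx 1): "bdg" -> "badg"
Op 6 (insert 'f' at idx 3): "badg" -> "badfg"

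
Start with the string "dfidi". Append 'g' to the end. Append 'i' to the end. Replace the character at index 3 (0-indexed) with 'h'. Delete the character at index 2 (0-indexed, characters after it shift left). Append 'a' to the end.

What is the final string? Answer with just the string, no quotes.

Answer: dfhigia

Derivation:
Applying each edit step by step:
Start: "dfidi"
Op 1 (append 'g'): "dfidi" -> "dfidig"
Op 2 (append 'i'): "dfidig" -> "dfidigi"
Op 3 (replace idx 3: 'd' -> 'h'): "dfidigi" -> "dfihigi"
Op 4 (delete idx 2 = 'i'): "dfihigi" -> "dfhigi"
Op 5 (append 'a'): "dfhigi" -> "dfhigia"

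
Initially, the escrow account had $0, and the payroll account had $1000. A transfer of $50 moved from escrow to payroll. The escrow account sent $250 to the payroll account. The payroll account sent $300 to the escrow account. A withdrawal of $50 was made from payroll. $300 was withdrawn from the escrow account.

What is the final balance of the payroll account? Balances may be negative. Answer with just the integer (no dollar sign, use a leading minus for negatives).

Answer: 950

Derivation:
Tracking account balances step by step:
Start: escrow=0, payroll=1000
Event 1 (transfer 50 escrow -> payroll): escrow: 0 - 50 = -50, payroll: 1000 + 50 = 1050. Balances: escrow=-50, payroll=1050
Event 2 (transfer 250 escrow -> payroll): escrow: -50 - 250 = -300, payroll: 1050 + 250 = 1300. Balances: escrow=-300, payroll=1300
Event 3 (transfer 300 payroll -> escrow): payroll: 1300 - 300 = 1000, escrow: -300 + 300 = 0. Balances: escrow=0, payroll=1000
Event 4 (withdraw 50 from payroll): payroll: 1000 - 50 = 950. Balances: escrow=0, payroll=950
Event 5 (withdraw 300 from escrow): escrow: 0 - 300 = -300. Balances: escrow=-300, payroll=950

Final balance of payroll: 950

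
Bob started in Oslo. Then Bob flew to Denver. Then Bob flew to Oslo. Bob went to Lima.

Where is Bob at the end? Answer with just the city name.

Answer: Lima

Derivation:
Tracking Bob's location:
Start: Bob is in Oslo.
After move 1: Oslo -> Denver. Bob is in Denver.
After move 2: Denver -> Oslo. Bob is in Oslo.
After move 3: Oslo -> Lima. Bob is in Lima.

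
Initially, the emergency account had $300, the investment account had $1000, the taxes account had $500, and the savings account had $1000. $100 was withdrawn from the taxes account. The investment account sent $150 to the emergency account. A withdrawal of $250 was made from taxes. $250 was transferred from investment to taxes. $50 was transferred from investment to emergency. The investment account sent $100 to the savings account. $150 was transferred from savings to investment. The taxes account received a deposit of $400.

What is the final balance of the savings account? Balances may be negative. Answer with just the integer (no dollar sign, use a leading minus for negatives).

Tracking account balances step by step:
Start: emergency=300, investment=1000, taxes=500, savings=1000
Event 1 (withdraw 100 from taxes): taxes: 500 - 100 = 400. Balances: emergency=300, investment=1000, taxes=400, savings=1000
Event 2 (transfer 150 investment -> emergency): investment: 1000 - 150 = 850, emergency: 300 + 150 = 450. Balances: emergency=450, investment=850, taxes=400, savings=1000
Event 3 (withdraw 250 from taxes): taxes: 400 - 250 = 150. Balances: emergency=450, investment=850, taxes=150, savings=1000
Event 4 (transfer 250 investment -> taxes): investment: 850 - 250 = 600, taxes: 150 + 250 = 400. Balances: emergency=450, investment=600, taxes=400, savings=1000
Event 5 (transfer 50 investment -> emergency): investment: 600 - 50 = 550, emergency: 450 + 50 = 500. Balances: emergency=500, investment=550, taxes=400, savings=1000
Event 6 (transfer 100 investment -> savings): investment: 550 - 100 = 450, savings: 1000 + 100 = 1100. Balances: emergency=500, investment=450, taxes=400, savings=1100
Event 7 (transfer 150 savings -> investment): savings: 1100 - 150 = 950, investment: 450 + 150 = 600. Balances: emergency=500, investment=600, taxes=400, savings=950
Event 8 (deposit 400 to taxes): taxes: 400 + 400 = 800. Balances: emergency=500, investment=600, taxes=800, savings=950

Final balance of savings: 950

Answer: 950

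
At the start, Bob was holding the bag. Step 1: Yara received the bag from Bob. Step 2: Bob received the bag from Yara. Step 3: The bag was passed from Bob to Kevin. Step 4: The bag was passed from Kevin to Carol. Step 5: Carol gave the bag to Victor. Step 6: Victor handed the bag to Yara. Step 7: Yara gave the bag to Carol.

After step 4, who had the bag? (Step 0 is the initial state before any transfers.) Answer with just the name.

Answer: Carol

Derivation:
Tracking the bag holder through step 4:
After step 0 (start): Bob
After step 1: Yara
After step 2: Bob
After step 3: Kevin
After step 4: Carol

At step 4, the holder is Carol.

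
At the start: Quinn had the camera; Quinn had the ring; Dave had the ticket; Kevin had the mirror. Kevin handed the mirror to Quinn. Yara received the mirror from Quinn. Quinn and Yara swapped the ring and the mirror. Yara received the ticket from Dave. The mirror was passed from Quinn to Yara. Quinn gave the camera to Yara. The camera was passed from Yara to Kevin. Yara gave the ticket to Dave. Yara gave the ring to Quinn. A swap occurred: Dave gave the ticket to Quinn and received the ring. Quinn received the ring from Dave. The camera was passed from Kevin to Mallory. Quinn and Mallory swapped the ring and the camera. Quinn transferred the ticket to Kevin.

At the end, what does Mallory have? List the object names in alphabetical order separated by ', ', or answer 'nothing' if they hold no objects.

Tracking all object holders:
Start: camera:Quinn, ring:Quinn, ticket:Dave, mirror:Kevin
Event 1 (give mirror: Kevin -> Quinn). State: camera:Quinn, ring:Quinn, ticket:Dave, mirror:Quinn
Event 2 (give mirror: Quinn -> Yara). State: camera:Quinn, ring:Quinn, ticket:Dave, mirror:Yara
Event 3 (swap ring<->mirror: now ring:Yara, mirror:Quinn). State: camera:Quinn, ring:Yara, ticket:Dave, mirror:Quinn
Event 4 (give ticket: Dave -> Yara). State: camera:Quinn, ring:Yara, ticket:Yara, mirror:Quinn
Event 5 (give mirror: Quinn -> Yara). State: camera:Quinn, ring:Yara, ticket:Yara, mirror:Yara
Event 6 (give camera: Quinn -> Yara). State: camera:Yara, ring:Yara, ticket:Yara, mirror:Yara
Event 7 (give camera: Yara -> Kevin). State: camera:Kevin, ring:Yara, ticket:Yara, mirror:Yara
Event 8 (give ticket: Yara -> Dave). State: camera:Kevin, ring:Yara, ticket:Dave, mirror:Yara
Event 9 (give ring: Yara -> Quinn). State: camera:Kevin, ring:Quinn, ticket:Dave, mirror:Yara
Event 10 (swap ticket<->ring: now ticket:Quinn, ring:Dave). State: camera:Kevin, ring:Dave, ticket:Quinn, mirror:Yara
Event 11 (give ring: Dave -> Quinn). State: camera:Kevin, ring:Quinn, ticket:Quinn, mirror:Yara
Event 12 (give camera: Kevin -> Mallory). State: camera:Mallory, ring:Quinn, ticket:Quinn, mirror:Yara
Event 13 (swap ring<->camera: now ring:Mallory, camera:Quinn). State: camera:Quinn, ring:Mallory, ticket:Quinn, mirror:Yara
Event 14 (give ticket: Quinn -> Kevin). State: camera:Quinn, ring:Mallory, ticket:Kevin, mirror:Yara

Final state: camera:Quinn, ring:Mallory, ticket:Kevin, mirror:Yara
Mallory holds: ring.

Answer: ring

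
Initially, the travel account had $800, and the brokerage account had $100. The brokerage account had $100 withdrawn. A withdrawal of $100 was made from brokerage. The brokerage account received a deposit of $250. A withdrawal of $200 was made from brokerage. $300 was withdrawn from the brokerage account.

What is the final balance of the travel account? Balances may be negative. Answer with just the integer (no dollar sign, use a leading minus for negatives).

Answer: 800

Derivation:
Tracking account balances step by step:
Start: travel=800, brokerage=100
Event 1 (withdraw 100 from brokerage): brokerage: 100 - 100 = 0. Balances: travel=800, brokerage=0
Event 2 (withdraw 100 from brokerage): brokerage: 0 - 100 = -100. Balances: travel=800, brokerage=-100
Event 3 (deposit 250 to brokerage): brokerage: -100 + 250 = 150. Balances: travel=800, brokerage=150
Event 4 (withdraw 200 from brokerage): brokerage: 150 - 200 = -50. Balances: travel=800, brokerage=-50
Event 5 (withdraw 300 from brokerage): brokerage: -50 - 300 = -350. Balances: travel=800, brokerage=-350

Final balance of travel: 800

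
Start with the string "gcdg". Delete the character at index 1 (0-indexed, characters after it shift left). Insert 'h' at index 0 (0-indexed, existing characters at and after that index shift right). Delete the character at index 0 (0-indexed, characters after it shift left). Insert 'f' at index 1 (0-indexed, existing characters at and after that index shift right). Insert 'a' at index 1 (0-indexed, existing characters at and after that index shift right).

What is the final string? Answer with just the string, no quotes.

Applying each edit step by step:
Start: "gcdg"
Op 1 (delete idx 1 = 'c'): "gcdg" -> "gdg"
Op 2 (insert 'h' at idx 0): "gdg" -> "hgdg"
Op 3 (delete idx 0 = 'h'): "hgdg" -> "gdg"
Op 4 (insert 'f' at idx 1): "gdg" -> "gfdg"
Op 5 (insert 'a' at idx 1): "gfdg" -> "gafdg"

Answer: gafdg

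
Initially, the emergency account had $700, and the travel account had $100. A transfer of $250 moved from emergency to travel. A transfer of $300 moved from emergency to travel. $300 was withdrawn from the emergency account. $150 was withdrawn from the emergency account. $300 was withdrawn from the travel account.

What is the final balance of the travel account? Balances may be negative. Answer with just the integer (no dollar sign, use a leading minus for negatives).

Tracking account balances step by step:
Start: emergency=700, travel=100
Event 1 (transfer 250 emergency -> travel): emergency: 700 - 250 = 450, travel: 100 + 250 = 350. Balances: emergency=450, travel=350
Event 2 (transfer 300 emergency -> travel): emergency: 450 - 300 = 150, travel: 350 + 300 = 650. Balances: emergency=150, travel=650
Event 3 (withdraw 300 from emergency): emergency: 150 - 300 = -150. Balances: emergency=-150, travel=650
Event 4 (withdraw 150 from emergency): emergency: -150 - 150 = -300. Balances: emergency=-300, travel=650
Event 5 (withdraw 300 from travel): travel: 650 - 300 = 350. Balances: emergency=-300, travel=350

Final balance of travel: 350

Answer: 350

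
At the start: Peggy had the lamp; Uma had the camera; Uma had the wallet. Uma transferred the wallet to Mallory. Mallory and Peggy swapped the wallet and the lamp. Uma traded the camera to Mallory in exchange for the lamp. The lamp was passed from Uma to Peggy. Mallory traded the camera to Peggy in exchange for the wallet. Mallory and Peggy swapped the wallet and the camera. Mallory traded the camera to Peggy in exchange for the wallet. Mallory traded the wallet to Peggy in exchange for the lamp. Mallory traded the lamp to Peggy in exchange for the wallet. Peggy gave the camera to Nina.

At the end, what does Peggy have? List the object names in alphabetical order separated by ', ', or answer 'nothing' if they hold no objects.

Answer: lamp

Derivation:
Tracking all object holders:
Start: lamp:Peggy, camera:Uma, wallet:Uma
Event 1 (give wallet: Uma -> Mallory). State: lamp:Peggy, camera:Uma, wallet:Mallory
Event 2 (swap wallet<->lamp: now wallet:Peggy, lamp:Mallory). State: lamp:Mallory, camera:Uma, wallet:Peggy
Event 3 (swap camera<->lamp: now camera:Mallory, lamp:Uma). State: lamp:Uma, camera:Mallory, wallet:Peggy
Event 4 (give lamp: Uma -> Peggy). State: lamp:Peggy, camera:Mallory, wallet:Peggy
Event 5 (swap camera<->wallet: now camera:Peggy, wallet:Mallory). State: lamp:Peggy, camera:Peggy, wallet:Mallory
Event 6 (swap wallet<->camera: now wallet:Peggy, camera:Mallory). State: lamp:Peggy, camera:Mallory, wallet:Peggy
Event 7 (swap camera<->wallet: now camera:Peggy, wallet:Mallory). State: lamp:Peggy, camera:Peggy, wallet:Mallory
Event 8 (swap wallet<->lamp: now wallet:Peggy, lamp:Mallory). State: lamp:Mallory, camera:Peggy, wallet:Peggy
Event 9 (swap lamp<->wallet: now lamp:Peggy, wallet:Mallory). State: lamp:Peggy, camera:Peggy, wallet:Mallory
Event 10 (give camera: Peggy -> Nina). State: lamp:Peggy, camera:Nina, wallet:Mallory

Final state: lamp:Peggy, camera:Nina, wallet:Mallory
Peggy holds: lamp.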